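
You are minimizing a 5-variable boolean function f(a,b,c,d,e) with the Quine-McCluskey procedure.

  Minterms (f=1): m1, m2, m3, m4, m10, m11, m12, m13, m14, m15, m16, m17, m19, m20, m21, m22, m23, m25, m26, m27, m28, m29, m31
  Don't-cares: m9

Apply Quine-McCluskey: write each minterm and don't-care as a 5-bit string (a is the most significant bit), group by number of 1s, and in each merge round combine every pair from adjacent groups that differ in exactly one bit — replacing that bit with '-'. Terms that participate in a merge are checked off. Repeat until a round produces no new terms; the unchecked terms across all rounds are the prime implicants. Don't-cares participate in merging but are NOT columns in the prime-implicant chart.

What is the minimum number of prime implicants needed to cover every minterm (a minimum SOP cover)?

8

Round 0: 00001✓ 00010✓ 00011✓ 00100✓ 01001✓ 01010✓ 01011✓ 01100✓ 01101✓ 01110✓ 01111✓ 10000✓ 10001✓ 10011✓ 10100✓ 10101✓ 10110✓ 10111✓ 11001✓ 11010✓ 11011✓ 11100✓ 11101✓ 11111✓
Round 1: -0001✓ -0011✓ -0100✓ -1001✓ -1010✓ -1011✓ -1100✓ -1101✓ -1111✓ 0-001✓ 0-010✓ 0-011✓ 0-100✓ 000-1✓ 0001-✓ 01-01✓ 01-10✓ 01-11✓ 010-1✓ 0101-✓ 011-0✓ 011-1✓ 0110-✓ 0111-✓ 1-001✓ 1-011✓ 1-100✓ 1-101✓ 1-111✓ 10-00✓ 10-01✓ 10-11✓ 100-1✓ 1000-✓ 101-0✓ 101-1✓ 1010-✓ 1011-✓ 11-01✓ 11-11✓ 110-1✓ 1101-✓ 111-1✓ 1110-✓
Round 2: --001✓ --011✓ --100 -00-1✓ -1-01✓ -1-11✓ -10-1✓ -101- -11-1✓ -110- 0-0-1✓ 0-01- 01--1✓ 01-1- 011-- 1--01✓ 1--11✓ 1-0-1✓ 1-1-1✓ 1-10- 10--1✓ 10-0- 101-- 11--1✓
Round 3: --0-1 -1--1 1---1
PIs = {--0-1, --100, -1--1, -101-, -110-, 0-01-, 01-1-, 011--, 1---1, 1-10-, 10-0-, 101--}
Coverage chart:
  m1: --0-1 ←essential
  m2: 0-01- ←essential
  m3: --0-1,0-01-
  m4: --100 ←essential
  m10: -101-,0-01-,01-1-
  m11: --0-1,-1--1,-101-,0-01-,01-1-
  m12: --100,-110-,011--
  m13: -1--1,-110-,011--
  m14: 01-1-,011--
  m15: -1--1,01-1-,011--
  m16: 10-0- ←essential
  m17: --0-1,1---1,10-0-
  m19: --0-1,1---1
  m20: --100,1-10-,10-0-,101--
  m21: 1---1,1-10-,10-0-,101--
  m22: 101-- ←essential
  m23: 1---1,101--
  m25: --0-1,-1--1,1---1
  m26: -101- ←essential
  m27: --0-1,-1--1,-101-,1---1
  m28: --100,-110-,1-10-
  m29: -1--1,-110-,1---1,1-10-
  m31: -1--1,1---1
Essential: --0-1, --100, -101-, 0-01-, 10-0-, 101--
Petrick residual → -1--1, 01-1-
Min cover (8 terms): c'e + cd'e' + be + bc'd + a'c'd + a'bd + ab'd' + ab'c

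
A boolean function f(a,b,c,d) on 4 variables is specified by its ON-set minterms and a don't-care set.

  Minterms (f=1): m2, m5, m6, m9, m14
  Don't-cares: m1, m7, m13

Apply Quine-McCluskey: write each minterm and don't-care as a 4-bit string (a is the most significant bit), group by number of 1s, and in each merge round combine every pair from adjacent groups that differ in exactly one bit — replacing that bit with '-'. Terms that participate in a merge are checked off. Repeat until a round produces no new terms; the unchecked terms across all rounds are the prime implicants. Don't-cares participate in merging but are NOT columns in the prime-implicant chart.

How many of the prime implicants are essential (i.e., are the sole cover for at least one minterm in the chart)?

Round 0: 0001✓ 0010✓ 0101✓ 0110✓ 0111✓ 1001✓ 1101✓ 1110✓
Round 1: -001✓ -101✓ -110 0-01✓ 0-10 01-1 011- 1-01✓
Round 2: --01
PIs = {--01, -110, 0-10, 01-1, 011-}
Coverage chart:
  m2: 0-10 ←essential
  m5: --01,01-1
  m6: -110,0-10,011-
  m9: --01 ←essential
  m14: -110 ←essential
Essential: --01, -110, 0-10

3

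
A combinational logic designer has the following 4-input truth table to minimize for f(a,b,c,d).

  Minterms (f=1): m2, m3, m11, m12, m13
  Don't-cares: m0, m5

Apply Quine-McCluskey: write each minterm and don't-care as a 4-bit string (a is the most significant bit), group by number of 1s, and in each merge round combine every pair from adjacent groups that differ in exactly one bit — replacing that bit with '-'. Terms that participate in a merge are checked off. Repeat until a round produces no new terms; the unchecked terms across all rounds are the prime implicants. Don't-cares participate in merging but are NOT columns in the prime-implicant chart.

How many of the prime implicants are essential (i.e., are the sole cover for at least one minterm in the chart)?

2

size-2^0 implicants → 0000(✓)  0010(✓)  0011(✓)  0101(✓)  1011(✓)  1100(✓)  1101(✓)
size-2^1 implicants → -011  -101  00-0  001-  110-
Unchecked terms (primes): -011, -101, 00-0, 001-, 110-
Minterm coverage:
  m2 ⊆ 00-0,001-
  m3 ⊆ -011,001-
  m11 ⊆ -011 [E]
  m12 ⊆ 110- [E]
  m13 ⊆ -101,110-
E = {-011, 110-}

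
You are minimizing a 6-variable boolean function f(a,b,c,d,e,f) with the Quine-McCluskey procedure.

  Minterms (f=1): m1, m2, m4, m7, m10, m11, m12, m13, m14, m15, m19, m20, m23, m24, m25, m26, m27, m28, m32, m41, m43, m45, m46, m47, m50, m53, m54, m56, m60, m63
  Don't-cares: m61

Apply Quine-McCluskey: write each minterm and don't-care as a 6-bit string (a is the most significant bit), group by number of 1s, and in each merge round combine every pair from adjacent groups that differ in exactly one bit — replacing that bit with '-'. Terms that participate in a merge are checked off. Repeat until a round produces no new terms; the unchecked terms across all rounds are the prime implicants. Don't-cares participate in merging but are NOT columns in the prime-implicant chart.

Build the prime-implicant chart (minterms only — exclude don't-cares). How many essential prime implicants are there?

11

Round 0: 000001 000010✓ 000100✓ 000111✓ 001010✓ 001011✓ 001100✓ 001101✓ 001110✓ 001111✓ 010011✓ 010100✓ 010111✓ 011000✓ 011001✓ 011010✓ 011011✓ 011100✓ 100000 101001✓ 101011✓ 101101✓ 101110✓ 101111✓ 110010✓ 110101✓ 110110✓ 111000✓ 111100✓ 111101✓ 111111✓
Round 1: -01011✓ -01101✓ -01110✓ -01111✓ -11000✓ -11100✓ 0-0100✓ 0-0111 0-1010✓ 0-1011✓ 0-1100✓ 00-010 00-100✓ 00-111 001-10✓ 001-11✓ 00101-✓ 0011-0✓ 0011-1✓ 00110-✓ 00111-✓ 01-011 01-100✓ 010-11 011-00✓ 0110-0✓ 0110-1✓ 01100-✓ 01101-✓ 1-1101✓ 1-1111✓ 101-01✓ 101-11✓ 1010-1✓ 1011-1✓ 10111-✓ 11-101 110-10 111-00✓ 1111-1✓ 11110-
Round 2: -01-11 -011-1 -0111- -11-00 0--100 0-101- 001-1- 0011-- 0110-- 1-11-1 101--1
PIs = {-01-11, -011-1, -0111-, -11-00, 0--100, 0-0111, 0-101-, 00-010, 00-111, 000001, 001-1-, 0011--, 01-011, 010-11, 0110--, 1-11-1, 100000, 101--1, 11-101, 110-10, 11110-}
Coverage chart:
  m1: 000001 ←essential
  m2: 00-010 ←essential
  m4: 0--100 ←essential
  m7: 0-0111,00-111
  m10: 0-101-,00-010,001-1-
  m11: -01-11,0-101-,001-1-
  m12: 0--100,0011--
  m13: -011-1,0011--
  m14: -0111-,001-1-,0011--
  m15: -01-11,-011-1,-0111-,00-111,001-1-,0011--
  m19: 01-011,010-11
  m20: 0--100 ←essential
  m23: 0-0111,010-11
  m24: -11-00,0110--
  m25: 0110-- ←essential
  m26: 0-101-,0110--
  m27: 0-101-,01-011,0110--
  m28: -11-00,0--100
  m32: 100000 ←essential
  m41: 101--1 ←essential
  m43: -01-11,101--1
  m45: -011-1,1-11-1,101--1
  m46: -0111- ←essential
  m47: -01-11,-011-1,-0111-,1-11-1,101--1
  m50: 110-10 ←essential
  m53: 11-101 ←essential
  m54: 110-10 ←essential
  m56: -11-00 ←essential
  m60: -11-00,11110-
  m63: 1-11-1 ←essential
Essential: -0111-, -11-00, 0--100, 00-010, 000001, 0110--, 1-11-1, 100000, 101--1, 11-101, 110-10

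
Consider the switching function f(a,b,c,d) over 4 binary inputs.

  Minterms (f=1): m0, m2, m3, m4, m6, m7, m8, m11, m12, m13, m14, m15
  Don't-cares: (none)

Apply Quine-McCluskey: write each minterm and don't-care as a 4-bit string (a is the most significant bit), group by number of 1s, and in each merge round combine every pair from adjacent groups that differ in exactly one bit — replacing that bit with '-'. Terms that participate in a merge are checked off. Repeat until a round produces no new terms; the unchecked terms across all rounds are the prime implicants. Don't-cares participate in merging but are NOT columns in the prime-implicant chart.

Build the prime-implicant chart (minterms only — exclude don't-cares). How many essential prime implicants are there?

Round 0: 0000✓ 0010✓ 0011✓ 0100✓ 0110✓ 0111✓ 1000✓ 1011✓ 1100✓ 1101✓ 1110✓ 1111✓
Round 1: -000✓ -011✓ -100✓ -110✓ -111✓ 0-00✓ 0-10✓ 0-11✓ 00-0✓ 001-✓ 01-0✓ 011-✓ 1-00✓ 1-11✓ 11-0✓ 11-1✓ 110-✓ 111-✓
Round 2: --00 --11 -1-0 -11- 0--0 0-1- 11--
PIs = {--00, --11, -1-0, -11-, 0--0, 0-1-, 11--}
Coverage chart:
  m0: --00,0--0
  m2: 0--0,0-1-
  m3: --11,0-1-
  m4: --00,-1-0,0--0
  m6: -1-0,-11-,0--0,0-1-
  m7: --11,-11-,0-1-
  m8: --00 ←essential
  m11: --11 ←essential
  m12: --00,-1-0,11--
  m13: 11-- ←essential
  m14: -1-0,-11-,11--
  m15: --11,-11-,11--
Essential: --00, --11, 11--

3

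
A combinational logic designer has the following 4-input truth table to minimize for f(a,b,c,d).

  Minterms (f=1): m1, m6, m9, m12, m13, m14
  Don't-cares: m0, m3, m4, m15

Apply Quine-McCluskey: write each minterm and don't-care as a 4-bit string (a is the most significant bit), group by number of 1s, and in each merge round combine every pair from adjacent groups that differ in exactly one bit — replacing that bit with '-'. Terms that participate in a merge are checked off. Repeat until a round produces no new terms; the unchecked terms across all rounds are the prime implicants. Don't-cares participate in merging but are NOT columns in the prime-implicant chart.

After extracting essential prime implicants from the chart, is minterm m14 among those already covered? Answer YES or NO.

[col 0] 0000*, 0001*, 0011*, 0100*, 0110*, 1001*, 1100*, 1101*, 1110*, 1111*
[col 1] -001, -100*, -110*, 0-00, 00-1, 000-, 01-0*, 1-01, 11-0*, 11-1*, 110-*, 111-*
[col 2] -1-0, 11--
Prime implicants: -001, -1-0, 0-00, 00-1, 000-, 1-01, 11--
PI chart (minterm → PIs covering it):
  1 | -001,00-1,000-
  6 | -1-0  (sole → essential)
  9 | -001,1-01
  12 | -1-0,11--
  13 | 1-01,11--
  14 | -1-0,11--
Essential prime implicants: -1-0

YES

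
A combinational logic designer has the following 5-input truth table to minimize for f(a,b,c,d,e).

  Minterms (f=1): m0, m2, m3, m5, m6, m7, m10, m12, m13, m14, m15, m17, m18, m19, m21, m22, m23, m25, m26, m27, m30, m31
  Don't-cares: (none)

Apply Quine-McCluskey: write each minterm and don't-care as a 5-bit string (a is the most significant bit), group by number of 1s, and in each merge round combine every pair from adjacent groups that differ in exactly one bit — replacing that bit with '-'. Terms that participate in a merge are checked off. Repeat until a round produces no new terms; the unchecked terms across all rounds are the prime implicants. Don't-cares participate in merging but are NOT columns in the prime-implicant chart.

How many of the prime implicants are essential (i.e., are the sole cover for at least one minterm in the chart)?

5

[col 0] 00000*, 00010*, 00011*, 00101*, 00110*, 00111*, 01010*, 01100*, 01101*, 01110*, 01111*, 10001*, 10010*, 10011*, 10101*, 10110*, 10111*, 11001*, 11010*, 11011*, 11110*, 11111*
[col 1] -0010*, -0011*, -0101*, -0110*, -0111*, -1010*, -1110*, -1111*, 0-010*, 0-101*, 0-110*, 0-111*, 00-10*, 00-11*, 000-0, 0001-*, 001-1*, 0011-*, 01-10*, 011-0*, 011-1*, 0110-*, 0111-*, 1-001*, 1-010*, 1-011*, 1-110*, 1-111*, 10-01*, 10-10*, 10-11*, 100-1*, 1001-*, 101-1*, 1011-*, 11-10*, 11-11*, 110-1*, 1101-*, 1111-*
[col 2] --010*, --110*, --111*, -0-10*, -0-11*, -001-*, -01-1, -011-*, -1-10*, -111-*, 0--10*, 0-1-1, 0-11-*, 00-1-*, 011--, 1--10*, 1--11*, 1-0-1, 1-01-*, 1-11-*, 10--1, 10-1-*, 11-1-*
[col 3] ---10, --11-, -0-1-, 1--1-
Prime implicants: ---10, --11-, -0-1-, -01-1, 0-1-1, 000-0, 011--, 1--1-, 1-0-1, 10--1
PI chart (minterm → PIs covering it):
  0 | 000-0  (sole → essential)
  2 | ---10,-0-1-,000-0
  3 | -0-1-  (sole → essential)
  5 | -01-1,0-1-1
  6 | ---10,--11-,-0-1-
  7 | --11-,-0-1-,-01-1,0-1-1
  10 | ---10  (sole → essential)
  12 | 011--  (sole → essential)
  13 | 0-1-1,011--
  14 | ---10,--11-,011--
  15 | --11-,0-1-1,011--
  17 | 1-0-1,10--1
  18 | ---10,-0-1-,1--1-
  19 | -0-1-,1--1-,1-0-1,10--1
  21 | -01-1,10--1
  22 | ---10,--11-,-0-1-,1--1-
  23 | --11-,-0-1-,-01-1,1--1-,10--1
  25 | 1-0-1  (sole → essential)
  26 | ---10,1--1-
  27 | 1--1-,1-0-1
  30 | ---10,--11-,1--1-
  31 | --11-,1--1-
Essential prime implicants: ---10, -0-1-, 000-0, 011--, 1-0-1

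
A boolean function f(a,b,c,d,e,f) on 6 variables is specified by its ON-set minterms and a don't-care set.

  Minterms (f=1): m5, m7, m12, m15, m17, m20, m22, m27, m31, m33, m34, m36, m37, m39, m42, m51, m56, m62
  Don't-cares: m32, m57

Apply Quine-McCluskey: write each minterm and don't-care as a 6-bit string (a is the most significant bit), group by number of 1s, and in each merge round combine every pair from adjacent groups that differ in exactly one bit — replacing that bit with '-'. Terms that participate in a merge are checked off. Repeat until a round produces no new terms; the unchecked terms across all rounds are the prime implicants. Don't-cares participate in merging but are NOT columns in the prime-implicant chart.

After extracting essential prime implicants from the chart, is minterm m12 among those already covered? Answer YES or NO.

[col 0] 000101*, 000111*, 001100, 001111*, 010001, 010100*, 010110*, 011011*, 011111*, 100000*, 100001*, 100010*, 100100*, 100101*, 100111*, 101010*, 110011, 111000*, 111001*, 111110
[col 1] -00101*, -00111*, 0-1111, 00-111, 0001-1*, 0101-0, 011-11, 10-010, 100-00*, 100-01*, 1000-0, 10000-*, 1001-1*, 10010-*, 11100-
[col 2] -001-1, 100-0-
Prime implicants: -001-1, 0-1111, 00-111, 001100, 010001, 0101-0, 011-11, 10-010, 100-0-, 1000-0, 110011, 11100-, 111110
PI chart (minterm → PIs covering it):
  5 | -001-1  (sole → essential)
  7 | -001-1,00-111
  12 | 001100  (sole → essential)
  15 | 0-1111,00-111
  17 | 010001  (sole → essential)
  20 | 0101-0  (sole → essential)
  22 | 0101-0  (sole → essential)
  27 | 011-11  (sole → essential)
  31 | 0-1111,011-11
  33 | 100-0-  (sole → essential)
  34 | 10-010,1000-0
  36 | 100-0-  (sole → essential)
  37 | -001-1,100-0-
  39 | -001-1  (sole → essential)
  42 | 10-010  (sole → essential)
  51 | 110011  (sole → essential)
  56 | 11100-  (sole → essential)
  62 | 111110  (sole → essential)
Essential prime implicants: -001-1, 001100, 010001, 0101-0, 011-11, 10-010, 100-0-, 110011, 11100-, 111110

YES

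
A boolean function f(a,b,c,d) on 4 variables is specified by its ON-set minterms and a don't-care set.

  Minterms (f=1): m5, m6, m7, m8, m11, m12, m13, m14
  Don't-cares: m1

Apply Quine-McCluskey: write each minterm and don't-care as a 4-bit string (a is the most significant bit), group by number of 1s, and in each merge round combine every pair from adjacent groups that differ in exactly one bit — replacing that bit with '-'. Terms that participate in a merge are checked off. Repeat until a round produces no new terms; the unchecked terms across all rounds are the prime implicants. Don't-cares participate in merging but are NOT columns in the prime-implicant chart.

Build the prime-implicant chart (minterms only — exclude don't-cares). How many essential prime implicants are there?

2

Round 0: 0001✓ 0101✓ 0110✓ 0111✓ 1000✓ 1011 1100✓ 1101✓ 1110✓
Round 1: -101 -110 0-01 01-1 011- 1-00 11-0 110-
PIs = {-101, -110, 0-01, 01-1, 011-, 1-00, 1011, 11-0, 110-}
Coverage chart:
  m5: -101,0-01,01-1
  m6: -110,011-
  m7: 01-1,011-
  m8: 1-00 ←essential
  m11: 1011 ←essential
  m12: 1-00,11-0,110-
  m13: -101,110-
  m14: -110,11-0
Essential: 1-00, 1011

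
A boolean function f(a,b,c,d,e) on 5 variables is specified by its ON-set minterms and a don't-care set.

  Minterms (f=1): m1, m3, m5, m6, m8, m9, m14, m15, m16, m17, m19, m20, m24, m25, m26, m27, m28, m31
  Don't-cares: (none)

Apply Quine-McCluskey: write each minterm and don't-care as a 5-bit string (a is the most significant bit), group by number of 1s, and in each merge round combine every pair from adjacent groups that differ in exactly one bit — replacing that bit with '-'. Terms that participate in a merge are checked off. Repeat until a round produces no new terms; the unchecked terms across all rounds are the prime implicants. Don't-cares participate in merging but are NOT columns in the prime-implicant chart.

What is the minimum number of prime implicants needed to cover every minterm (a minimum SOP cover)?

7

[col 0] 00001*, 00011*, 00101*, 00110*, 01000*, 01001*, 01110*, 01111*, 10000*, 10001*, 10011*, 10100*, 11000*, 11001*, 11010*, 11011*, 11100*, 11111*
[col 1] -0001*, -0011*, -1000*, -1001*, -1111, 0-001*, 0-110, 00-01, 000-1*, 0100-*, 0111-, 1-000*, 1-001*, 1-011*, 1-100*, 10-00*, 100-1*, 1000-*, 11-00*, 11-11, 110-0*, 110-1*, 1100-*, 1101-*
[col 2] --001, -00-1, -100-, 1--00, 1-0-1, 1-00-, 110--
Prime implicants: --001, -00-1, -100-, -1111, 0-110, 00-01, 0111-, 1--00, 1-0-1, 1-00-, 11-11, 110--
PI chart (minterm → PIs covering it):
  1 | --001,-00-1,00-01
  3 | -00-1  (sole → essential)
  5 | 00-01  (sole → essential)
  6 | 0-110  (sole → essential)
  8 | -100-  (sole → essential)
  9 | --001,-100-
  14 | 0-110,0111-
  15 | -1111,0111-
  16 | 1--00,1-00-
  17 | --001,-00-1,1-0-1,1-00-
  19 | -00-1,1-0-1
  20 | 1--00  (sole → essential)
  24 | -100-,1--00,1-00-,110--
  25 | --001,-100-,1-0-1,1-00-,110--
  26 | 110--  (sole → essential)
  27 | 1-0-1,11-11,110--
  28 | 1--00  (sole → essential)
  31 | -1111,11-11
Essential prime implicants: -00-1, -100-, 0-110, 00-01, 1--00, 110--
Petrick residual → -1111
Minimum SOP uses 7 PIs: b'c'e + bc'd' + bcde + a'cde' + a'b'd'e + ad'e' + abc'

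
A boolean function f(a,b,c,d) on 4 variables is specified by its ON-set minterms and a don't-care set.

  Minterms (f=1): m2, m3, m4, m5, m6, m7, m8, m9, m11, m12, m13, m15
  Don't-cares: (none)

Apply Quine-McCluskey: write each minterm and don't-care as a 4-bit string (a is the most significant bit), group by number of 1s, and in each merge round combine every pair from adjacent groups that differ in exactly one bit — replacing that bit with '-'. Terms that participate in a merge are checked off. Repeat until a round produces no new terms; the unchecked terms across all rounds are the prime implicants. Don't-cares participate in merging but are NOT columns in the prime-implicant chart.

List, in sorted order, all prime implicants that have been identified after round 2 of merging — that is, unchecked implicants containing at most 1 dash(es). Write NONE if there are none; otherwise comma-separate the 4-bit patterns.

size-2^0 implicants → 0010(✓)  0011(✓)  0100(✓)  0101(✓)  0110(✓)  0111(✓)  1000(✓)  1001(✓)  1011(✓)  1100(✓)  1101(✓)  1111(✓)
size-2^1 implicants → -011(✓)  -100(✓)  -101(✓)  -111(✓)  0-10(✓)  0-11(✓)  001-(✓)  01-0(✓)  01-1(✓)  010-(✓)  011-(✓)  1-00(✓)  1-01(✓)  1-11(✓)  10-1(✓)  100-(✓)  11-1(✓)  110-(✓)
size-2^2 implicants → --11  -1-1  -10-  0-1-  01--  1--1  1-0-
Unchecked terms (primes): --11, -1-1, -10-, 0-1-, 01--, 1--1, 1-0-

NONE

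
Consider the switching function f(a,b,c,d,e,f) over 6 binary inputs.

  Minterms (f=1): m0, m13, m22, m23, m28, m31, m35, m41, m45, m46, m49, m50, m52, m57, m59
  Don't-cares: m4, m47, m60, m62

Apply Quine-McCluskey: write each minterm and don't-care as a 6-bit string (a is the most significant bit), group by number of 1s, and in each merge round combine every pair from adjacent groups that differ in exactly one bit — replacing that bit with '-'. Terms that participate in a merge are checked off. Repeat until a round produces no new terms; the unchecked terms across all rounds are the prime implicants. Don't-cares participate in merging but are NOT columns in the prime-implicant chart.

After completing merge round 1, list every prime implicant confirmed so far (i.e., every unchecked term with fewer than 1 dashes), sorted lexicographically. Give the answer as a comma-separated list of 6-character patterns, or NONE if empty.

[col 0] 000000*, 000100*, 001101*, 010110*, 010111*, 011100*, 011111*, 100011, 101001*, 101101*, 101110*, 101111*, 110001*, 110010, 110100*, 111001*, 111011*, 111100*, 111110*
[col 1] -01101, -11100, 000-00, 01-111, 01011-, 1-1001, 1-1110, 101-01, 1011-1, 10111-, 11-001, 11-100, 1110-1, 1111-0
Prime implicants: -01101, -11100, 000-00, 01-111, 01011-, 1-1001, 1-1110, 100011, 101-01, 1011-1, 10111-, 11-001, 11-100, 110010, 1110-1, 1111-0

100011, 110010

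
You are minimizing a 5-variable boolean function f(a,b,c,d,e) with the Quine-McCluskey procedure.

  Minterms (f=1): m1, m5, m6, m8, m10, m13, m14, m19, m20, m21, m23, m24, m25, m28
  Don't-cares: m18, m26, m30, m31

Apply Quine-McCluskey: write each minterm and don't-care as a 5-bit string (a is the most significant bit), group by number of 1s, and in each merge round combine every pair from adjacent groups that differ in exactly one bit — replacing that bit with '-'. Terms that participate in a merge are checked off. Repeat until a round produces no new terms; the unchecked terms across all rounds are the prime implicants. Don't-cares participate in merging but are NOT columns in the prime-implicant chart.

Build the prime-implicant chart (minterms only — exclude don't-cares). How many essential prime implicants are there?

5

[col 0] 00001*, 00101*, 00110*, 01000*, 01010*, 01101*, 01110*, 10010*, 10011*, 10100*, 10101*, 10111*, 11000*, 11001*, 11010*, 11100*, 11110*, 11111*
[col 1] -0101, -1000*, -1010*, -1110*, 0-101, 0-110, 00-01, 01-10*, 010-0*, 1-010, 1-100, 1-111, 10-11, 1001-, 101-1, 1010-, 11-00*, 11-10*, 110-0*, 1100-, 111-0*, 1111-
[col 2] -1-10, -10-0, 11--0
Prime implicants: -0101, -1-10, -10-0, 0-101, 0-110, 00-01, 1-010, 1-100, 1-111, 10-11, 1001-, 101-1, 1010-, 11--0, 1100-, 1111-
PI chart (minterm → PIs covering it):
  1 | 00-01  (sole → essential)
  5 | -0101,0-101,00-01
  6 | 0-110  (sole → essential)
  8 | -10-0  (sole → essential)
  10 | -1-10,-10-0
  13 | 0-101  (sole → essential)
  14 | -1-10,0-110
  19 | 10-11,1001-
  20 | 1-100,1010-
  21 | -0101,101-1,1010-
  23 | 1-111,10-11,101-1
  24 | -10-0,11--0,1100-
  25 | 1100-  (sole → essential)
  28 | 1-100,11--0
Essential prime implicants: -10-0, 0-101, 0-110, 00-01, 1100-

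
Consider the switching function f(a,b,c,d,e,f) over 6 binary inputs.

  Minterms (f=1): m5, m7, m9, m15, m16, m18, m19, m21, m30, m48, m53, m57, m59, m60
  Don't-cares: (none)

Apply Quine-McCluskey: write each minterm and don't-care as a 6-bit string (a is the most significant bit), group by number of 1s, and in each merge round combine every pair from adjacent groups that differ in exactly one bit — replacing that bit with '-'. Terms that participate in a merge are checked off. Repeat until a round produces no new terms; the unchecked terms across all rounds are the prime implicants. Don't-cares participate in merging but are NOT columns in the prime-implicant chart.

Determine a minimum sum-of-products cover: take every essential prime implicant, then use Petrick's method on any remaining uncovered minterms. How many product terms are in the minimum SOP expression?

size-2^0 implicants → 000101(✓)  000111(✓)  001001  001111(✓)  010000(✓)  010010(✓)  010011(✓)  010101(✓)  011110  110000(✓)  110101(✓)  111001(✓)  111011(✓)  111100
size-2^1 implicants → -10000  -10101  0-0101  00-111  0001-1  0100-0  01001-  1110-1
Unchecked terms (primes): -10000, -10101, 0-0101, 00-111, 0001-1, 001001, 0100-0, 01001-, 011110, 1110-1, 111100
Minterm coverage:
  m5 ⊆ 0-0101,0001-1
  m7 ⊆ 00-111,0001-1
  m9 ⊆ 001001 [E]
  m15 ⊆ 00-111 [E]
  m16 ⊆ -10000,0100-0
  m18 ⊆ 0100-0,01001-
  m19 ⊆ 01001- [E]
  m21 ⊆ -10101,0-0101
  m30 ⊆ 011110 [E]
  m48 ⊆ -10000 [E]
  m53 ⊆ -10101 [E]
  m57 ⊆ 1110-1 [E]
  m59 ⊆ 1110-1 [E]
  m60 ⊆ 111100 [E]
E = {-10000, -10101, 00-111, 001001, 01001-, 011110, 1110-1, 111100}
Petrick residual → 0-0101
Cover = bc'd'e'f' + bc'de'f + a'c'de'f + a'b'def + a'b'cd'e'f + a'bc'd'e + a'bcdef' + abcd'f + abcde'f'  |cover|=9

9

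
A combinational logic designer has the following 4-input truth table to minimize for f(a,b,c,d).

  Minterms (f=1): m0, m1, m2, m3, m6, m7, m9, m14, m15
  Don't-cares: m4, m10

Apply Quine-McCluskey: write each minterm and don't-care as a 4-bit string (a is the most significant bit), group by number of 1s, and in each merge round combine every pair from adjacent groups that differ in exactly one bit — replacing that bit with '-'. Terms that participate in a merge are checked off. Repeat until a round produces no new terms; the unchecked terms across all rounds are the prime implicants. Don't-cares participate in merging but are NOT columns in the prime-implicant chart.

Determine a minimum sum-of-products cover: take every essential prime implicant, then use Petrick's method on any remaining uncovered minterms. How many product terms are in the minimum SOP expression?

3

Round 0: 0000✓ 0001✓ 0010✓ 0011✓ 0100✓ 0110✓ 0111✓ 1001✓ 1010✓ 1110✓ 1111✓
Round 1: -001 -010✓ -110✓ -111✓ 0-00✓ 0-10✓ 0-11✓ 00-0✓ 00-1✓ 000-✓ 001-✓ 01-0✓ 011-✓ 1-10✓ 111-✓
Round 2: --10 -11- 0--0 0-1- 00--
PIs = {--10, -001, -11-, 0--0, 0-1-, 00--}
Coverage chart:
  m0: 0--0,00--
  m1: -001,00--
  m2: --10,0--0,0-1-,00--
  m3: 0-1-,00--
  m6: --10,-11-,0--0,0-1-
  m7: -11-,0-1-
  m9: -001 ←essential
  m14: --10,-11-
  m15: -11- ←essential
Essential: -001, -11-
Petrick residual → 00--
Min cover (3 terms): b'c'd + bc + a'b'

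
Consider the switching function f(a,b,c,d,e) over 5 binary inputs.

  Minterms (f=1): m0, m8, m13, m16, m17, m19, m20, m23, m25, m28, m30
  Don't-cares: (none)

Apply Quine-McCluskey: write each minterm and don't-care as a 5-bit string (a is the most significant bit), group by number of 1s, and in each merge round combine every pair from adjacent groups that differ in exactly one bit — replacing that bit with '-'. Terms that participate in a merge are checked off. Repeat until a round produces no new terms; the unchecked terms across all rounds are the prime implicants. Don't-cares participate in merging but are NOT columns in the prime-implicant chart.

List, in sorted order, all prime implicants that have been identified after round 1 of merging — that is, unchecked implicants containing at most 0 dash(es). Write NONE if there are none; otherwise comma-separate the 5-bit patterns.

01101

size-2^0 implicants → 00000(✓)  01000(✓)  01101  10000(✓)  10001(✓)  10011(✓)  10100(✓)  10111(✓)  11001(✓)  11100(✓)  11110(✓)
size-2^1 implicants → -0000  0-000  1-001  1-100  10-00  10-11  100-1  1000-  111-0
Unchecked terms (primes): -0000, 0-000, 01101, 1-001, 1-100, 10-00, 10-11, 100-1, 1000-, 111-0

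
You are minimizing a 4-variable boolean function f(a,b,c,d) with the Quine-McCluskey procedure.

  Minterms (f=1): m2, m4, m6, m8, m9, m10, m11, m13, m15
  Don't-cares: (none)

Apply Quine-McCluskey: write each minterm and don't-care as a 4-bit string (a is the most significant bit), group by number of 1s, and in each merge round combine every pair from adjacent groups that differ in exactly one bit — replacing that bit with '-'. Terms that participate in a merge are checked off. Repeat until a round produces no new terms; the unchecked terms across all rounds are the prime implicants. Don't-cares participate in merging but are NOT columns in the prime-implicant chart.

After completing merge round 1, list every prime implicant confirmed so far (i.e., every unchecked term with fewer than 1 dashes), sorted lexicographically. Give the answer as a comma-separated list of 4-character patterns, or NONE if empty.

NONE

Round 0: 0010✓ 0100✓ 0110✓ 1000✓ 1001✓ 1010✓ 1011✓ 1101✓ 1111✓
Round 1: -010 0-10 01-0 1-01✓ 1-11✓ 10-0✓ 10-1✓ 100-✓ 101-✓ 11-1✓
Round 2: 1--1 10--
PIs = {-010, 0-10, 01-0, 1--1, 10--}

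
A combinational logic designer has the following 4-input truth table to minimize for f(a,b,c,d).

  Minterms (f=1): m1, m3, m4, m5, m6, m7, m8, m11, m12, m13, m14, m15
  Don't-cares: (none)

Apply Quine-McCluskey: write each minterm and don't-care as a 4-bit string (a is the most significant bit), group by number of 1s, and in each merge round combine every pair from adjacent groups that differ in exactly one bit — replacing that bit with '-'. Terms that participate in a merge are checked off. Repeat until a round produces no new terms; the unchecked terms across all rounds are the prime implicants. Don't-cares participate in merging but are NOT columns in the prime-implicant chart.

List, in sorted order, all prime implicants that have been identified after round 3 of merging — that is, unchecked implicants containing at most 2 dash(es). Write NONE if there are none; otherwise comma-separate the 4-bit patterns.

size-2^0 implicants → 0001(✓)  0011(✓)  0100(✓)  0101(✓)  0110(✓)  0111(✓)  1000(✓)  1011(✓)  1100(✓)  1101(✓)  1110(✓)  1111(✓)
size-2^1 implicants → -011(✓)  -100(✓)  -101(✓)  -110(✓)  -111(✓)  0-01(✓)  0-11(✓)  00-1(✓)  01-0(✓)  01-1(✓)  010-(✓)  011-(✓)  1-00  1-11(✓)  11-0(✓)  11-1(✓)  110-(✓)  111-(✓)
size-2^2 implicants → --11  -1-0(✓)  -1-1(✓)  -10-(✓)  -11-(✓)  0--1  01--(✓)  11--(✓)
size-2^3 implicants → -1--
Unchecked terms (primes): --11, -1--, 0--1, 1-00

--11, 0--1, 1-00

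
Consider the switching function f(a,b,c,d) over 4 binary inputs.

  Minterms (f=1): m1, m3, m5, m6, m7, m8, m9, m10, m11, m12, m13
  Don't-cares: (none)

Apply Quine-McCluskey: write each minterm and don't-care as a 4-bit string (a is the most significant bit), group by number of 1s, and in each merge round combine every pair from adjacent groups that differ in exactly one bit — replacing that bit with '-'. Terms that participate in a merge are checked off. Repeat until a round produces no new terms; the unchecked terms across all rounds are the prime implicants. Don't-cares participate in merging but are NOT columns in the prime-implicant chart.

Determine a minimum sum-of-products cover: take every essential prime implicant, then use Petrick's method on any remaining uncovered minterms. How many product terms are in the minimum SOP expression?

size-2^0 implicants → 0001(✓)  0011(✓)  0101(✓)  0110(✓)  0111(✓)  1000(✓)  1001(✓)  1010(✓)  1011(✓)  1100(✓)  1101(✓)
size-2^1 implicants → -001(✓)  -011(✓)  -101(✓)  0-01(✓)  0-11(✓)  00-1(✓)  01-1(✓)  011-  1-00(✓)  1-01(✓)  10-0(✓)  10-1(✓)  100-(✓)  101-(✓)  110-(✓)
size-2^2 implicants → --01  -0-1  0--1  1-0-  10--
Unchecked terms (primes): --01, -0-1, 0--1, 011-, 1-0-, 10--
Minterm coverage:
  m1 ⊆ --01,-0-1,0--1
  m3 ⊆ -0-1,0--1
  m5 ⊆ --01,0--1
  m6 ⊆ 011- [E]
  m7 ⊆ 0--1,011-
  m8 ⊆ 1-0-,10--
  m9 ⊆ --01,-0-1,1-0-,10--
  m10 ⊆ 10-- [E]
  m11 ⊆ -0-1,10--
  m12 ⊆ 1-0- [E]
  m13 ⊆ --01,1-0-
E = {011-, 1-0-, 10--}
Petrick residual → 0--1
Cover = a'd + a'bc + ac' + ab'  |cover|=4

4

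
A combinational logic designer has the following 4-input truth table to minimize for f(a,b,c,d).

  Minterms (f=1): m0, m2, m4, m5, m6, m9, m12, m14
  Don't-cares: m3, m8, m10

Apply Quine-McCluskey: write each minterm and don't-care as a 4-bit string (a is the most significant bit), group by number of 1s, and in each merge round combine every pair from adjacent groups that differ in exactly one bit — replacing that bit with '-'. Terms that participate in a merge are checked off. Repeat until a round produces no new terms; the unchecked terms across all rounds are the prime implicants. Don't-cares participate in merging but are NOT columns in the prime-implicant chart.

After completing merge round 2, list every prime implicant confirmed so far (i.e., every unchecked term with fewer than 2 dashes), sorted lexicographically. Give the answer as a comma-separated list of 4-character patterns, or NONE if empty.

001-, 010-, 100-

size-2^0 implicants → 0000(✓)  0010(✓)  0011(✓)  0100(✓)  0101(✓)  0110(✓)  1000(✓)  1001(✓)  1010(✓)  1100(✓)  1110(✓)
size-2^1 implicants → -000(✓)  -010(✓)  -100(✓)  -110(✓)  0-00(✓)  0-10(✓)  00-0(✓)  001-  01-0(✓)  010-  1-00(✓)  1-10(✓)  10-0(✓)  100-  11-0(✓)
size-2^2 implicants → --00(✓)  --10(✓)  -0-0(✓)  -1-0(✓)  0--0(✓)  1--0(✓)
size-2^3 implicants → ---0
Unchecked terms (primes): ---0, 001-, 010-, 100-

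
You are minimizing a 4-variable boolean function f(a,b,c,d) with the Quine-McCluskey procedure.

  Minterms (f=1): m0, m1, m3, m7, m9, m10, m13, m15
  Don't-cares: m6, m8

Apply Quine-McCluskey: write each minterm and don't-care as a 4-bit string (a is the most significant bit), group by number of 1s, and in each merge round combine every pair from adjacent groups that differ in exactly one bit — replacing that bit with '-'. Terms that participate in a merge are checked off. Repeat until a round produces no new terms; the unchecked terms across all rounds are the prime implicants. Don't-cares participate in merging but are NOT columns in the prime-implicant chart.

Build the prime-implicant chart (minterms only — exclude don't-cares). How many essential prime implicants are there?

2

Round 0: 0000✓ 0001✓ 0011✓ 0110✓ 0111✓ 1000✓ 1001✓ 1010✓ 1101✓ 1111✓
Round 1: -000✓ -001✓ -111 0-11 00-1 000-✓ 011- 1-01 10-0 100-✓ 11-1
Round 2: -00-
PIs = {-00-, -111, 0-11, 00-1, 011-, 1-01, 10-0, 11-1}
Coverage chart:
  m0: -00- ←essential
  m1: -00-,00-1
  m3: 0-11,00-1
  m7: -111,0-11,011-
  m9: -00-,1-01
  m10: 10-0 ←essential
  m13: 1-01,11-1
  m15: -111,11-1
Essential: -00-, 10-0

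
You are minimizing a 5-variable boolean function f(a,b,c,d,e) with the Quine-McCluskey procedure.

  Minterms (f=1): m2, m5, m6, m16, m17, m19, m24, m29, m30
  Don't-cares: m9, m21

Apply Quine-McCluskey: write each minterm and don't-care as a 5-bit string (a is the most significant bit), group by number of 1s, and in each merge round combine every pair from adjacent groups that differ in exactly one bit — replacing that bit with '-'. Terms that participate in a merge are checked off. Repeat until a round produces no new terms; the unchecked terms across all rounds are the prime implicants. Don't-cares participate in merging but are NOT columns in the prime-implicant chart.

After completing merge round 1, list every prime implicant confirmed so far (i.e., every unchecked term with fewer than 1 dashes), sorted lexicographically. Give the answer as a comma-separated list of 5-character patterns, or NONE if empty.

size-2^0 implicants → 00010(✓)  00101(✓)  00110(✓)  01001  10000(✓)  10001(✓)  10011(✓)  10101(✓)  11000(✓)  11101(✓)  11110
size-2^1 implicants → -0101  00-10  1-000  1-101  10-01  100-1  1000-
Unchecked terms (primes): -0101, 00-10, 01001, 1-000, 1-101, 10-01, 100-1, 1000-, 11110

01001, 11110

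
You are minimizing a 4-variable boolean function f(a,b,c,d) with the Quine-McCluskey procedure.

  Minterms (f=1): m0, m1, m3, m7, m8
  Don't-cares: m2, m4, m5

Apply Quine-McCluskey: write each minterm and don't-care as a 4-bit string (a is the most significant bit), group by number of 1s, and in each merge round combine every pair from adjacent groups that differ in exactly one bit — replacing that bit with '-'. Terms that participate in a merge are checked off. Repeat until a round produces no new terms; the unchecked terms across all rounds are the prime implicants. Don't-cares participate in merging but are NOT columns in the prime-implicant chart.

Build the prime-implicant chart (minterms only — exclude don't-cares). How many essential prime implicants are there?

[col 0] 0000*, 0001*, 0010*, 0011*, 0100*, 0101*, 0111*, 1000*
[col 1] -000, 0-00*, 0-01*, 0-11*, 00-0*, 00-1*, 000-*, 001-*, 01-1*, 010-*
[col 2] 0--1, 0-0-, 00--
Prime implicants: -000, 0--1, 0-0-, 00--
PI chart (minterm → PIs covering it):
  0 | -000,0-0-,00--
  1 | 0--1,0-0-,00--
  3 | 0--1,00--
  7 | 0--1  (sole → essential)
  8 | -000  (sole → essential)
Essential prime implicants: -000, 0--1

2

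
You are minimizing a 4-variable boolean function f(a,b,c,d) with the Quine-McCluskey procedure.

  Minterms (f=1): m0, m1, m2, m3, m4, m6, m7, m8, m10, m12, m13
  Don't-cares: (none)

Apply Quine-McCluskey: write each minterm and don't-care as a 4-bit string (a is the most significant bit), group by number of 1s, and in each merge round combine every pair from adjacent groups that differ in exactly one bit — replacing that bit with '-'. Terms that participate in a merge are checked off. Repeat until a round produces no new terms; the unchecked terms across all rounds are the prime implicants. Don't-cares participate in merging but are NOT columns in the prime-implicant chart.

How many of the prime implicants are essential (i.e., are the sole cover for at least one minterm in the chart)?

size-2^0 implicants → 0000(✓)  0001(✓)  0010(✓)  0011(✓)  0100(✓)  0110(✓)  0111(✓)  1000(✓)  1010(✓)  1100(✓)  1101(✓)
size-2^1 implicants → -000(✓)  -010(✓)  -100(✓)  0-00(✓)  0-10(✓)  0-11(✓)  00-0(✓)  00-1(✓)  000-(✓)  001-(✓)  01-0(✓)  011-(✓)  1-00(✓)  10-0(✓)  110-
size-2^2 implicants → --00  -0-0  0--0  0-1-  00--
Unchecked terms (primes): --00, -0-0, 0--0, 0-1-, 00--, 110-
Minterm coverage:
  m0 ⊆ --00,-0-0,0--0,00--
  m1 ⊆ 00-- [E]
  m2 ⊆ -0-0,0--0,0-1-,00--
  m3 ⊆ 0-1-,00--
  m4 ⊆ --00,0--0
  m6 ⊆ 0--0,0-1-
  m7 ⊆ 0-1- [E]
  m8 ⊆ --00,-0-0
  m10 ⊆ -0-0 [E]
  m12 ⊆ --00,110-
  m13 ⊆ 110- [E]
E = {-0-0, 0-1-, 00--, 110-}

4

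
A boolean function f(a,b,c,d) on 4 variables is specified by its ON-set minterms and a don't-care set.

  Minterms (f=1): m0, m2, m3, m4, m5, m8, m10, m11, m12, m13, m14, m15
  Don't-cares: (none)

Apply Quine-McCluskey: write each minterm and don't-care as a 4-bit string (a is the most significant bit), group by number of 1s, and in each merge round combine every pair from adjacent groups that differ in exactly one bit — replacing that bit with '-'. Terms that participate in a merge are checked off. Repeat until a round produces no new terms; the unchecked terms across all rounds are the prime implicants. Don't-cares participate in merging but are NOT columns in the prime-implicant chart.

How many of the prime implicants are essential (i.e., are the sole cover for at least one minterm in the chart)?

[col 0] 0000*, 0010*, 0011*, 0100*, 0101*, 1000*, 1010*, 1011*, 1100*, 1101*, 1110*, 1111*
[col 1] -000*, -010*, -011*, -100*, -101*, 0-00*, 00-0*, 001-*, 010-*, 1-00*, 1-10*, 1-11*, 10-0*, 101-*, 11-0*, 11-1*, 110-*, 111-*
[col 2] --00, -0-0, -01-, -10-, 1--0, 1-1-, 11--
Prime implicants: --00, -0-0, -01-, -10-, 1--0, 1-1-, 11--
PI chart (minterm → PIs covering it):
  0 | --00,-0-0
  2 | -0-0,-01-
  3 | -01-  (sole → essential)
  4 | --00,-10-
  5 | -10-  (sole → essential)
  8 | --00,-0-0,1--0
  10 | -0-0,-01-,1--0,1-1-
  11 | -01-,1-1-
  12 | --00,-10-,1--0,11--
  13 | -10-,11--
  14 | 1--0,1-1-,11--
  15 | 1-1-,11--
Essential prime implicants: -01-, -10-

2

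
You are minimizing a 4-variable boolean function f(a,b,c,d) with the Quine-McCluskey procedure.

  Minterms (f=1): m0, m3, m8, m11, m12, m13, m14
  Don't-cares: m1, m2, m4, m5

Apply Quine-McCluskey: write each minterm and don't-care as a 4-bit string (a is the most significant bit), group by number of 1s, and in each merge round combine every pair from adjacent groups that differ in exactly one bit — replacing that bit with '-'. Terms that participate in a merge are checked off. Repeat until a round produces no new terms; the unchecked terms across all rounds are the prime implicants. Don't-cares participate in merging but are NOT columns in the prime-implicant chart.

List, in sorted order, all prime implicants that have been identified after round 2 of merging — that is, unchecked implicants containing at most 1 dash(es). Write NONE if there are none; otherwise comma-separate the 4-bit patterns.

[col 0] 0000*, 0001*, 0010*, 0011*, 0100*, 0101*, 1000*, 1011*, 1100*, 1101*, 1110*
[col 1] -000*, -011, -100*, -101*, 0-00*, 0-01*, 00-0*, 00-1*, 000-*, 001-*, 010-*, 1-00*, 11-0, 110-*
[col 2] --00, -10-, 0-0-, 00--
Prime implicants: --00, -011, -10-, 0-0-, 00--, 11-0

-011, 11-0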